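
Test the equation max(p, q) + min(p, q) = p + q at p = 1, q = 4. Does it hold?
Substituting p = 1, q = 4:

LHS = max(1, 4) + min(1, 4) = 5
RHS = 1 + 4 = 5

LHS = RHS, so the equation holds at this point.

Answer: Holds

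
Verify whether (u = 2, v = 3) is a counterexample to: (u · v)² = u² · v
Substituting u = 2, v = 3:
LHS = (2 · 3)² = 36
RHS = 2² · 3 = 12

Since LHS ≠ RHS, this pair disproves the claim.

Answer: Yes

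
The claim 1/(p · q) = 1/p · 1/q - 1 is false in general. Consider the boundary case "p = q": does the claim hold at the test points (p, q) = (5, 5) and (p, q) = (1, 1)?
At (5, 5): LHS = 1/25 ≠ RHS = -24/25
At (1, 1): LHS = 1 ≠ RHS = 0

Answer: No, fails at both test points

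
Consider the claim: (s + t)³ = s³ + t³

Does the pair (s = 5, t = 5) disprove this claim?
Yes

Substituting s = 5, t = 5:
LHS = (5 + 5)³ = 1000
RHS = 5³ + 5³ = 250

Since LHS ≠ RHS, this pair disproves the claim.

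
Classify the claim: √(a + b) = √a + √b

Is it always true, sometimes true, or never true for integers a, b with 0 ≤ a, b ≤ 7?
Sometimes true

It holds at (a, b) = (0, 4) (both sides equal 2), but fails at (a, b) = (2, 2) (LHS = 2, RHS = 2·√(2) ≈ 2.828).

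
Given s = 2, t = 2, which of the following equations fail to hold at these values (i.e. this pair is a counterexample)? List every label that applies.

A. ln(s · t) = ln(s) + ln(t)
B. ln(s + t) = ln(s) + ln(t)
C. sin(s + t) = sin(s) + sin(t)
Evaluating each claim at the given values:
A. LHS = ln(4) ≈ 1.386, RHS = 2·ln(2) ≈ 1.386 → holds here (LHS = RHS)
B. LHS = ln(4) ≈ 1.386, RHS = 2·ln(2) ≈ 1.386 → holds here (LHS = RHS)
C. LHS = sin(4) ≈ -0.7568, RHS = 2·sin(2) ≈ 1.819 → fails here (LHS ≠ RHS)

Answer: C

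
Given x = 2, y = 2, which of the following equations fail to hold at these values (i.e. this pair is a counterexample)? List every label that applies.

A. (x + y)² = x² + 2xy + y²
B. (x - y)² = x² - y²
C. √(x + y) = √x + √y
C

Evaluating each claim at the given values:
A. LHS = 16, RHS = 16 → holds here (LHS = RHS)
B. LHS = 0, RHS = 0 → holds here (LHS = RHS)
C. LHS = 2, RHS = 2·√(2) ≈ 2.828 → fails here (LHS ≠ RHS)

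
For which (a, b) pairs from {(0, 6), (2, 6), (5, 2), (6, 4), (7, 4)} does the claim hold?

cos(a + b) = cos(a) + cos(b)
None

Testing each pair:
(0, 6): LHS = cos(6) ≈ 0.9602, RHS = cos(6) + 1 ≈ 1.96 → fails
(2, 6): LHS = cos(8) ≈ -0.1455, RHS = cos(2) + cos(6) ≈ 0.544 → fails
(5, 2): LHS = cos(7) ≈ 0.7539, RHS = cos(2) + cos(5) ≈ -0.1325 → fails
(6, 4): LHS = cos(10) ≈ -0.8391, RHS = cos(4) + cos(6) ≈ 0.3065 → fails
(7, 4): LHS = cos(11) ≈ 0.004426, RHS = cos(4) + cos(7) ≈ 0.1003 → fails

No pair satisfies the claim.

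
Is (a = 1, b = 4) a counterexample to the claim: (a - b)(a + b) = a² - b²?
No

Substituting a = 1, b = 4:
LHS = (1 - 4)(1 + 4) = -15
RHS = 1² - 4² = -15

The sides agree, so this pair does not disprove the claim.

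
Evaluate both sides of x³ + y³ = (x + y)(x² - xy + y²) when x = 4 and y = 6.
LHS = 4³ + 6³ = 280
RHS = (4 + 6)(4² - 4·6 + 6²) = 280

LHS = RHS: the two sides agree.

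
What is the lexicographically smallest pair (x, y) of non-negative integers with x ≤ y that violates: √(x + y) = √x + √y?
At (0, 2): both sides equal √(2) ≈ 1.414, so it holds there.
At (0, 6): both sides equal √(6) ≈ 2.449, so it holds there.

Substituting (1, 1) into the claim:
LHS = √(1 + 1) = √(2) ≈ 1.414
RHS = √1 + √1 = 2

Since LHS ≠ RHS, this pair disproves the claim, and no lexicographically smaller pair (x ≤ y, non-negative integers) does.

For instance (1, 2) is also a counterexample (LHS = √(3) ≈ 1.732, RHS = 1 + √(2) ≈ 2.414), but it's lexicographically larger.

Answer: (x, y) = (1, 1)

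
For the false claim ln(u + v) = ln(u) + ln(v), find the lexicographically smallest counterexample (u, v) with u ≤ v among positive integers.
(u, v) = (1, 1)

Substituting (1, 1) into the claim:
LHS = ln(1 + 1) = ln(2) ≈ 0.6931
RHS = ln(1) + ln(1) = 0

Since LHS ≠ RHS, this pair disproves the claim, and no lexicographically smaller pair (u ≤ v, positive integers) does.

For instance (4, 5) is also a counterexample (LHS = ln(9) ≈ 2.197, RHS = ln(4) + ln(5) ≈ 2.996), but it's lexicographically larger.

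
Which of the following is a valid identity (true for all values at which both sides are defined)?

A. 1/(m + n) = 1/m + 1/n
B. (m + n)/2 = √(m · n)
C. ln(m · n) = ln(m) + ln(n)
C

A: fails at (2, 7) — LHS = 1/9, RHS = 9/14.
B: fails at (1, 3) — LHS = 2, RHS = √(3) ≈ 1.732.
C: holds — e.g. at (4, 4), both sides equal ln(16) ≈ 2.773.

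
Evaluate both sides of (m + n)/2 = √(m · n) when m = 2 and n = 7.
LHS = (2 + 7)/2 = 9/2
RHS = √(2 · 7) = √(14) ≈ 3.742

LHS ≠ RHS (they differ by about 0.7583), so the equation does not hold here.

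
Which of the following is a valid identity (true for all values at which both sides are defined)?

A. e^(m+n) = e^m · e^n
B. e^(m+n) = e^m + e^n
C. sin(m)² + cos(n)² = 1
A

A: holds — e.g. at (1, 4), both sides equal e^5 ≈ 148.4.
B: fails at (2, 7) — LHS = e^9 ≈ 8103, RHS = e^2 + e^7 ≈ 1104.
C: fails at (1, 2) — LHS = cos(2)² + sin(1)² ≈ 0.8813, RHS = 1.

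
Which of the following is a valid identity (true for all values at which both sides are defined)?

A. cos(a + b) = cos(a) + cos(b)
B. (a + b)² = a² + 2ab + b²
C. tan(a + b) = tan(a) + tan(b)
B

A: fails at (6, 7) — LHS = cos(13) ≈ 0.9074, RHS = cos(7) + cos(6) ≈ 1.714.
B: holds — e.g. at (0, 1), both sides equal 1.
C: fails at (2, 2) — LHS = tan(4) ≈ 1.158, RHS = 2·tan(2) ≈ -4.37.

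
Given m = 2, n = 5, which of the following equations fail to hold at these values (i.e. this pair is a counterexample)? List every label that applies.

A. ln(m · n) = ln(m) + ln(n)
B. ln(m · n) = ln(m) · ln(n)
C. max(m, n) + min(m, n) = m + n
Evaluating each claim at the given values:
A. LHS = ln(10) ≈ 2.303, RHS = ln(2) + ln(5) ≈ 2.303 → holds here (LHS = RHS)
B. LHS = ln(10) ≈ 2.303, RHS = ln(2)·ln(5) ≈ 1.116 → fails here (LHS ≠ RHS)
C. LHS = 7, RHS = 7 → holds here (LHS = RHS)

Answer: B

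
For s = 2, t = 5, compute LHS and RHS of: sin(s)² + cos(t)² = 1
LHS = sin(2)² + cos(5)² ≈ 0.9073
RHS = 1

LHS ≠ RHS (they differ by about 0.09271), so the equation does not hold here.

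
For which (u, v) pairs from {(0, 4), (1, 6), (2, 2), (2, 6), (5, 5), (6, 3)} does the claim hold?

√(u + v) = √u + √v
Testing each pair:
(0, 4): LHS = 2, RHS = 2 → holds
(1, 6): LHS = √(7) ≈ 2.646, RHS = 1 + √(6) ≈ 3.449 → fails
(2, 2): LHS = 2, RHS = 2·√(2) ≈ 2.828 → fails
(2, 6): LHS = 2·√(2) ≈ 2.828, RHS = √(2) + √(6) ≈ 3.864 → fails
(5, 5): LHS = √(10) ≈ 3.162, RHS = 2·√(5) ≈ 4.472 → fails
(6, 3): LHS = 3, RHS = √(3) + √(6) ≈ 4.182 → fails

1 of 6 pairs satisfies the claim.

Answer: (0, 4)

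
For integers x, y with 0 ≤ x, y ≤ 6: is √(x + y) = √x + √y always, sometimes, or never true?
Sometimes true

It holds at (x, y) = (0, 5) (both sides equal √(5) ≈ 2.236), but fails at (x, y) = (2, 3) (LHS = √(5) ≈ 2.236, RHS = √(2) + √(3) ≈ 3.146).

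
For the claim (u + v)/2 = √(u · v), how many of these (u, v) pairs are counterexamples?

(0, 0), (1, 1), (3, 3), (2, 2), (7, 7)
0

Testing each pair:
(0, 0): LHS = 0, RHS = 0 → satisfies claim
(1, 1): LHS = 1, RHS = 1 → satisfies claim
(3, 3): LHS = 3, RHS = 3 → satisfies claim
(2, 2): LHS = 2, RHS = 2 → satisfies claim
(7, 7): LHS = 7, RHS = 7 → satisfies claim

That makes 0 counterexamples.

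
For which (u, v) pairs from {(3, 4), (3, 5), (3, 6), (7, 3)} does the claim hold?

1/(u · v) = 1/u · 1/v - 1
Testing each pair:
(3, 4): LHS = 1/12, RHS = -11/12 → fails
(3, 5): LHS = 1/15, RHS = -14/15 → fails
(3, 6): LHS = 1/18, RHS = -17/18 → fails
(7, 3): LHS = 1/21, RHS = -20/21 → fails

No pair satisfies the claim.

Answer: None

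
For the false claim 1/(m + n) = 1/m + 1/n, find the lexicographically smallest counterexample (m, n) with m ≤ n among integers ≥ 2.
Substituting (2, 2) into the claim:
LHS = 1/(2 + 2) = 1/4
RHS = 1/2 + 1/2 = 1

Since LHS ≠ RHS, this pair disproves the claim, and no lexicographically smaller pair (m ≤ n, integers ≥ 2) does.

For instance (2, 4) is also a counterexample (LHS = 1/6, RHS = 3/4), but it's lexicographically larger.

Answer: (m, n) = (2, 2)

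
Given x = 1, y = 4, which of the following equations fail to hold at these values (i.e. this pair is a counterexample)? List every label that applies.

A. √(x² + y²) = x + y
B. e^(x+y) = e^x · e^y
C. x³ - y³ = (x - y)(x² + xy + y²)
Evaluating each claim at the given values:
A. LHS = √(17) ≈ 4.123, RHS = 5 → fails here (LHS ≠ RHS)
B. LHS = e^5 ≈ 148.4, RHS = e^5 ≈ 148.4 → holds here (LHS = RHS)
C. LHS = -63, RHS = -63 → holds here (LHS = RHS)

Answer: A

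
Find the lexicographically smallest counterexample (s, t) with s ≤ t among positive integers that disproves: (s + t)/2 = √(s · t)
Substituting (1, 2) into the claim:
LHS = (1 + 2)/2 = 3/2
RHS = √(1 · 2) = √(2) ≈ 1.414

Since LHS ≠ RHS, this pair disproves the claim, and no lexicographically smaller pair (s ≤ t, positive integers) does.

For instance (3, 7) is also a counterexample (LHS = 5, RHS = √(21) ≈ 4.583), but it's lexicographically larger.

Answer: (s, t) = (1, 2)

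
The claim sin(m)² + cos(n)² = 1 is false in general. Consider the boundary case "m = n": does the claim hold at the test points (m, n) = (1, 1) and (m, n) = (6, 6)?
At (1, 1): LHS = cos(1)² + sin(1)² = 1, RHS = 1 → equal
At (6, 6): LHS = sin(6)² + cos(6)² = 1, RHS = 1 → equal

So the claim does hold at both of these boundary points, even though it is not an identity.

Answer: Yes, holds at both test points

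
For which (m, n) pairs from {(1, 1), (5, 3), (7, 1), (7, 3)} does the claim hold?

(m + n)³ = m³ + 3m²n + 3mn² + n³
All pairs

Testing each pair:
(1, 1): LHS = 8, RHS = 8 → holds
(5, 3): LHS = 512, RHS = 512 → holds
(7, 1): LHS = 512, RHS = 512 → holds
(7, 3): LHS = 1000, RHS = 1000 → holds

Every pair satisfies the claim.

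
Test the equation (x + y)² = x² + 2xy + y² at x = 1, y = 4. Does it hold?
Holds

Substituting x = 1, y = 4:

LHS = (1 + 4)² = 25
RHS = 1² + 2·1·4 + 4² = 25

LHS = RHS, so the equation holds at this point.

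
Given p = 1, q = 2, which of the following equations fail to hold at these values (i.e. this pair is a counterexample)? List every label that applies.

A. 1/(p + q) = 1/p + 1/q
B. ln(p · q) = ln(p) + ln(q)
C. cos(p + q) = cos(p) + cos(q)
A, C

Evaluating each claim at the given values:
A. LHS = 1/3, RHS = 3/2 → fails here (LHS ≠ RHS)
B. LHS = ln(2) ≈ 0.6931, RHS = ln(2) ≈ 0.6931 → holds here (LHS = RHS)
C. LHS = cos(3) ≈ -0.99, RHS = cos(2) + cos(1) ≈ 0.1242 → fails here (LHS ≠ RHS)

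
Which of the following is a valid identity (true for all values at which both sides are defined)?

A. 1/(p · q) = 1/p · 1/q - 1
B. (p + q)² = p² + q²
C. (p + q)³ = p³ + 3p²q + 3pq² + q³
A: fails at (3, 4) — LHS = 1/12, RHS = -11/12.
B: fails at (2, 4) — LHS = 36, RHS = 20.
C: holds — e.g. at (5, 8), both sides equal 2197.

Answer: C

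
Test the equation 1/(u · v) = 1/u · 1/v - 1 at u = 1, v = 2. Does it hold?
Substituting u = 1, v = 2:

LHS = 1/(1 · 2) = 1/2
RHS = 1/1 · 1/2 - 1 = -1/2

LHS ≠ RHS, so the equation does not hold at this point.

Answer: Fails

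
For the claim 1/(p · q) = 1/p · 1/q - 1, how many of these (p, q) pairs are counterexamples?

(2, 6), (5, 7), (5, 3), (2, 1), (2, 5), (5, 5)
Testing each pair:
(2, 6): LHS = 1/12, RHS = -11/12 → counterexample
(5, 7): LHS = 1/35, RHS = -34/35 → counterexample
(5, 3): LHS = 1/15, RHS = -14/15 → counterexample
(2, 1): LHS = 1/2, RHS = -1/2 → counterexample
(2, 5): LHS = 1/10, RHS = -9/10 → counterexample
(5, 5): LHS = 1/25, RHS = -24/25 → counterexample

That makes 6 counterexamples.

Answer: 6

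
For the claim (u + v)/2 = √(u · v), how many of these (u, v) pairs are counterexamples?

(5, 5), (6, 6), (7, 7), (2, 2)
Testing each pair:
(5, 5): LHS = 5, RHS = 5 → satisfies claim
(6, 6): LHS = 6, RHS = 6 → satisfies claim
(7, 7): LHS = 7, RHS = 7 → satisfies claim
(2, 2): LHS = 2, RHS = 2 → satisfies claim

That makes 0 counterexamples.

Answer: 0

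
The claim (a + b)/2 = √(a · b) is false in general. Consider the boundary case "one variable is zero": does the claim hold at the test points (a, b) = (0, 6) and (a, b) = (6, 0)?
No, fails at both test points

At (0, 6): LHS = 3 ≠ RHS = 0
At (6, 0): LHS = 3 ≠ RHS = 0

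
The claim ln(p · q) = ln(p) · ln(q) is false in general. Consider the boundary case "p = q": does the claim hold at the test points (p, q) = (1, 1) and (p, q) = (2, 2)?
Only at (1, 1)

At (1, 1): LHS = 0, RHS = 0 → equal
At (2, 2): LHS = ln(4) ≈ 1.386 ≠ RHS = ln(2)² ≈ 0.4805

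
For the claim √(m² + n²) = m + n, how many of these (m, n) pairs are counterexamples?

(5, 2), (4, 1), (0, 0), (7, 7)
Testing each pair:
(5, 2): LHS = √(29) ≈ 5.385, RHS = 7 → counterexample
(4, 1): LHS = √(17) ≈ 4.123, RHS = 5 → counterexample
(0, 0): LHS = 0, RHS = 0 → satisfies claim
(7, 7): LHS = 7·√(2) ≈ 9.899, RHS = 14 → counterexample

That makes 3 counterexamples.

Answer: 3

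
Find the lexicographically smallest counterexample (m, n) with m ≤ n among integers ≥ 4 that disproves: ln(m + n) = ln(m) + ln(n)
(m, n) = (4, 4)

Substituting (4, 4) into the claim:
LHS = ln(4 + 4) = ln(8) ≈ 2.079
RHS = ln(4) + ln(4) = 2·ln(4) ≈ 2.773

Since LHS ≠ RHS, this pair disproves the claim, and no lexicographically smaller pair (m ≤ n, integers ≥ 4) does.

For instance (4, 6) is also a counterexample (LHS = ln(10) ≈ 2.303, RHS = ln(4) + ln(6) ≈ 3.178), but it's lexicographically larger.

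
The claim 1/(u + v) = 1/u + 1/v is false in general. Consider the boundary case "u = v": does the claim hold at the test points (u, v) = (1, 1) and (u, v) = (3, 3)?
No, fails at both test points

At (1, 1): LHS = 1/2 ≠ RHS = 2
At (3, 3): LHS = 1/6 ≠ RHS = 2/3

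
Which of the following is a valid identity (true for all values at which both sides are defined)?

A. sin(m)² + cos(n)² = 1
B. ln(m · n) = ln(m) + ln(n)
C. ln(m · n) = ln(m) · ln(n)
A: fails at (1, 4) — LHS = cos(4)² + sin(1)² ≈ 1.135, RHS = 1.
B: holds — e.g. at (3, 5), both sides equal ln(15) ≈ 2.708.
C: fails at (4, 6) — LHS = ln(24) ≈ 3.178, RHS = ln(4)·ln(6) ≈ 2.484.

Answer: B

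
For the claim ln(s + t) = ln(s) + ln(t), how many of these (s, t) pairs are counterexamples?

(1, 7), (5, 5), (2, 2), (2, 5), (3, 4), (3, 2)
Testing each pair:
(1, 7): LHS = ln(8) ≈ 2.079, RHS = ln(7) ≈ 1.946 → counterexample
(5, 5): LHS = ln(10) ≈ 2.303, RHS = 2·ln(5) ≈ 3.219 → counterexample
(2, 2): LHS = ln(4) ≈ 1.386, RHS = 2·ln(2) ≈ 1.386 → satisfies claim
(2, 5): LHS = ln(7) ≈ 1.946, RHS = ln(2) + ln(5) ≈ 2.303 → counterexample
(3, 4): LHS = ln(7) ≈ 1.946, RHS = ln(3) + ln(4) ≈ 2.485 → counterexample
(3, 2): LHS = ln(5) ≈ 1.609, RHS = ln(2) + ln(3) ≈ 1.792 → counterexample

That makes 5 counterexamples.

Answer: 5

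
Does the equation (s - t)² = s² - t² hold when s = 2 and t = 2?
Holds

Substituting s = 2, t = 2:

LHS = (2 - 2)² = 0
RHS = 2² - 2² = 0

LHS = RHS, so the equation holds at this point.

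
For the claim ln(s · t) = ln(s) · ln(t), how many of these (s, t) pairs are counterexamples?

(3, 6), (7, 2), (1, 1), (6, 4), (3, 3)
4

Testing each pair:
(3, 6): LHS = ln(18) ≈ 2.89, RHS = ln(3)·ln(6) ≈ 1.968 → counterexample
(7, 2): LHS = ln(14) ≈ 2.639, RHS = ln(2)·ln(7) ≈ 1.349 → counterexample
(1, 1): LHS = 0, RHS = 0 → satisfies claim
(6, 4): LHS = ln(24) ≈ 3.178, RHS = ln(4)·ln(6) ≈ 2.484 → counterexample
(3, 3): LHS = ln(9) ≈ 2.197, RHS = ln(3)² ≈ 1.207 → counterexample

That makes 4 counterexamples.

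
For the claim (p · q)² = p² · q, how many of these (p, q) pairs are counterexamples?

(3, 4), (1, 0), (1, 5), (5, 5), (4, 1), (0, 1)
Testing each pair:
(3, 4): LHS = 144, RHS = 36 → counterexample
(1, 0): LHS = 0, RHS = 0 → satisfies claim
(1, 5): LHS = 25, RHS = 5 → counterexample
(5, 5): LHS = 625, RHS = 125 → counterexample
(4, 1): LHS = 16, RHS = 16 → satisfies claim
(0, 1): LHS = 0, RHS = 0 → satisfies claim

That makes 3 counterexamples.

Answer: 3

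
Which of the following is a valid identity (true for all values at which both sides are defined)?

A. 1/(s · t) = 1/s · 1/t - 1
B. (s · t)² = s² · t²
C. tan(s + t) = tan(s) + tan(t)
A: fails at (2, 7) — LHS = 1/14, RHS = -13/14.
B: holds — e.g. at (5, 5), both sides equal 625.
C: fails at (3, 5) — LHS = tan(8) ≈ -6.8, RHS = tan(5) + tan(3) ≈ -3.523.

Answer: B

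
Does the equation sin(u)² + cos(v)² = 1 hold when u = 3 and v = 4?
Fails

Substituting u = 3, v = 4:

LHS = sin(3)² + cos(4)² ≈ 0.4472
RHS = 1

LHS ≠ RHS, so the equation does not hold at this point.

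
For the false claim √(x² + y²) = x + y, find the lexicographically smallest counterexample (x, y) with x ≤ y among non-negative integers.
(x, y) = (1, 1)

At (0, 1): both sides equal 1, so it holds there.

Substituting (1, 1) into the claim:
LHS = √(1² + 1²) = √(2) ≈ 1.414
RHS = 1 + 1 = 2

Since LHS ≠ RHS, this pair disproves the claim, and no lexicographically smaller pair (x ≤ y, non-negative integers) does.

For instance (4, 5) is also a counterexample (LHS = √(41) ≈ 6.403, RHS = 9), but it's lexicographically larger.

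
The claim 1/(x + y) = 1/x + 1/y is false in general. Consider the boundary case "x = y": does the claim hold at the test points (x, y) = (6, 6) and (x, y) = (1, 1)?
No, fails at both test points

At (6, 6): LHS = 1/12 ≠ RHS = 1/3
At (1, 1): LHS = 1/2 ≠ RHS = 2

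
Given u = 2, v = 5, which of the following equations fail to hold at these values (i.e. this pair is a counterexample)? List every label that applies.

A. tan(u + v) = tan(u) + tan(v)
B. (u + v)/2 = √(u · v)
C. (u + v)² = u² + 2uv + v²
Evaluating each claim at the given values:
A. LHS = tan(7) ≈ 0.8714, RHS = tan(5) + tan(2) ≈ -5.566 → fails here (LHS ≠ RHS)
B. LHS = 7/2, RHS = √(10) ≈ 3.162 → fails here (LHS ≠ RHS)
C. LHS = 49, RHS = 49 → holds here (LHS = RHS)

Answer: A, B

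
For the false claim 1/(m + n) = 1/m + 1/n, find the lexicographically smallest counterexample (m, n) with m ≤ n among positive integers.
(m, n) = (1, 1)

Substituting (1, 1) into the claim:
LHS = 1/(1 + 1) = 1/2
RHS = 1/1 + 1/1 = 2

Since LHS ≠ RHS, this pair disproves the claim, and no lexicographically smaller pair (m ≤ n, positive integers) does.

For instance (2, 8) is also a counterexample (LHS = 1/10, RHS = 5/8), but it's lexicographically larger.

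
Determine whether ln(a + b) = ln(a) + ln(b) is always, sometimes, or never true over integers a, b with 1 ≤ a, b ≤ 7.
It holds at (a, b) = (2, 2) (both sides equal ln(4) ≈ 1.386), but fails at (a, b) = (4, 7) (LHS = ln(11) ≈ 2.398, RHS = ln(4) + ln(7) ≈ 3.332).

Answer: Sometimes true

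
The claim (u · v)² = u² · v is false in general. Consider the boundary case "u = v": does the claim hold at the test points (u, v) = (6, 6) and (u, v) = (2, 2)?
No, fails at both test points

At (6, 6): LHS = 1296 ≠ RHS = 216
At (2, 2): LHS = 16 ≠ RHS = 8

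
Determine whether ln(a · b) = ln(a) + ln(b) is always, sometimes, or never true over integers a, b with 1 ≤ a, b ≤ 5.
Always true

The identity holds for every pair in the range. For instance at (a, b) = (3, 3): both sides equal ln(9) ≈ 2.197.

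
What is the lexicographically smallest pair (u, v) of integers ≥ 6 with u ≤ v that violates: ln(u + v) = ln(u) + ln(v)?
(u, v) = (6, 6)

Substituting (6, 6) into the claim:
LHS = ln(6 + 6) = ln(12) ≈ 2.485
RHS = ln(6) + ln(6) = 2·ln(6) ≈ 3.584

Since LHS ≠ RHS, this pair disproves the claim, and no lexicographically smaller pair (u ≤ v, integers ≥ 6) does.

For instance (6, 9) is also a counterexample (LHS = ln(15) ≈ 2.708, RHS = ln(6) + ln(9) ≈ 3.989), but it's lexicographically larger.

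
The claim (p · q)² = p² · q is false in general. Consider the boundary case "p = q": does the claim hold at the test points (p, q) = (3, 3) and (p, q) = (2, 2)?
No, fails at both test points

At (3, 3): LHS = 81 ≠ RHS = 27
At (2, 2): LHS = 16 ≠ RHS = 8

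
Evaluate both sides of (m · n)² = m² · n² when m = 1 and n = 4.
LHS = (1 · 4)² = 16
RHS = 1² · 4² = 16

LHS = RHS: the two sides agree.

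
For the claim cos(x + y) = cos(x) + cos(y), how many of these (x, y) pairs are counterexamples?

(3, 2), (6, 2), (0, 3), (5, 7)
4

Testing each pair:
(3, 2): LHS = cos(5) ≈ 0.2837, RHS = cos(3) + cos(2) ≈ -1.406 → counterexample
(6, 2): LHS = cos(8) ≈ -0.1455, RHS = cos(2) + cos(6) ≈ 0.544 → counterexample
(0, 3): LHS = cos(3) ≈ -0.99, RHS = cos(3) + 1 ≈ 0.01001 → counterexample
(5, 7): LHS = cos(12) ≈ 0.8439, RHS = cos(5) + cos(7) ≈ 1.038 → counterexample

That makes 4 counterexamples.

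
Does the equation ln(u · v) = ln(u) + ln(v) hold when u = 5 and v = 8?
Holds

Substituting u = 5, v = 8:

LHS = ln(5 · 8) = ln(40) ≈ 3.689
RHS = ln(5) + ln(8) ≈ 3.689

LHS = RHS, so the equation holds at this point.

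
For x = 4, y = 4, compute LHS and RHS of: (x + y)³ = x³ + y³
LHS = (4 + 4)³ = 512
RHS = 4³ + 4³ = 128

LHS ≠ RHS, so the equation does not hold here.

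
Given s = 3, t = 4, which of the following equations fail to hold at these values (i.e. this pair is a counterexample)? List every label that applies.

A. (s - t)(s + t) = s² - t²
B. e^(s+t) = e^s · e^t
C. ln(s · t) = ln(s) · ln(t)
Evaluating each claim at the given values:
A. LHS = -7, RHS = -7 → holds here (LHS = RHS)
B. LHS = e^7 ≈ 1097, RHS = e^7 ≈ 1097 → holds here (LHS = RHS)
C. LHS = ln(12) ≈ 2.485, RHS = ln(3)·ln(4) ≈ 1.523 → fails here (LHS ≠ RHS)

Answer: C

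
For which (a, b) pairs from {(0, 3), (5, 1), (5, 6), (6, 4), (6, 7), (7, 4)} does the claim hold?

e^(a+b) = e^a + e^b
None

Testing each pair:
(0, 3): LHS = e^3 ≈ 20.09, RHS = 1 + e^3 ≈ 21.09 → fails
(5, 1): LHS = e^6 ≈ 403.4, RHS = e + e^5 ≈ 151.1 → fails
(5, 6): LHS = e^11 ≈ 59874.1, RHS = e^5 + e^6 ≈ 551.8 → fails
(6, 4): LHS = e^10 ≈ 22026.5, RHS = e^4 + e^6 ≈ 458 → fails
(6, 7): LHS = e^13 ≈ 442413.4, RHS = e^6 + e^7 ≈ 1500 → fails
(7, 4): LHS = e^11 ≈ 59874.1, RHS = e^4 + e^7 ≈ 1151 → fails

No pair satisfies the claim.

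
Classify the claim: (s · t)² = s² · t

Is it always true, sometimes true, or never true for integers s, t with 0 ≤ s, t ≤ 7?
It holds at (s, t) = (0, 3) (both sides equal 0), but fails at (s, t) = (2, 2) (LHS = 16, RHS = 8).

Answer: Sometimes true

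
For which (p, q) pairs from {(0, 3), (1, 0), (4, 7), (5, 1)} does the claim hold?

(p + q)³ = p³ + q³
Testing each pair:
(0, 3): LHS = 27, RHS = 27 → holds
(1, 0): LHS = 1, RHS = 1 → holds
(4, 7): LHS = 1331, RHS = 407 → fails
(5, 1): LHS = 216, RHS = 126 → fails

2 of 4 pairs satisfy the claim.

Answer: (0, 3), (1, 0)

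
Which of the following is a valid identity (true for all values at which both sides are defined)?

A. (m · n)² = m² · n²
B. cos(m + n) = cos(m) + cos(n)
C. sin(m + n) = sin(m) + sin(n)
A

A: holds — e.g. at (2, 4), both sides equal 64.
B: fails at (4, 4) — LHS = cos(8) ≈ -0.1455, RHS = 2·cos(4) ≈ -1.307.
C: fails at (2, 3) — LHS = sin(5) ≈ -0.9589, RHS = sin(3) + sin(2) ≈ 1.05.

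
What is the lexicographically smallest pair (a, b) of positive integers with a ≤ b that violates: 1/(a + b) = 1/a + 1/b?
(a, b) = (1, 1)

Substituting (1, 1) into the claim:
LHS = 1/(1 + 1) = 1/2
RHS = 1/1 + 1/1 = 2

Since LHS ≠ RHS, this pair disproves the claim, and no lexicographically smaller pair (a ≤ b, positive integers) does.

For instance (1, 2) is also a counterexample (LHS = 1/3, RHS = 3/2), but it's lexicographically larger.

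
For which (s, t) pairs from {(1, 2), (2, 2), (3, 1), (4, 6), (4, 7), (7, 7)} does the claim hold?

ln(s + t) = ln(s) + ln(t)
Testing each pair:
(1, 2): LHS = ln(3) ≈ 1.099, RHS = ln(2) ≈ 0.6931 → fails
(2, 2): LHS = ln(4) ≈ 1.386, RHS = 2·ln(2) ≈ 1.386 → holds
(3, 1): LHS = ln(4) ≈ 1.386, RHS = ln(3) ≈ 1.099 → fails
(4, 6): LHS = ln(10) ≈ 2.303, RHS = ln(4) + ln(6) ≈ 3.178 → fails
(4, 7): LHS = ln(11) ≈ 2.398, RHS = ln(4) + ln(7) ≈ 3.332 → fails
(7, 7): LHS = ln(14) ≈ 2.639, RHS = 2·ln(7) ≈ 3.892 → fails

1 of 6 pairs satisfies the claim.

Answer: (2, 2)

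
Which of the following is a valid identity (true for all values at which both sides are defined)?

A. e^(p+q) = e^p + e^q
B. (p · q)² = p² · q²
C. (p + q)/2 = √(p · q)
B

A: fails at (0, 1) — LHS = e ≈ 2.718, RHS = 1 + e ≈ 3.718.
B: holds — e.g. at (4, 5), both sides equal 400.
C: fails at (5, 8) — LHS = 13/2, RHS = 2·√(10) ≈ 6.325.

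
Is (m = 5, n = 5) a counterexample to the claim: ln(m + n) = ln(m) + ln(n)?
Yes

Substituting m = 5, n = 5:
LHS = ln(5 + 5) = ln(10) ≈ 2.303
RHS = ln(5) + ln(5) = 2·ln(5) ≈ 3.219

Since LHS ≠ RHS, this pair disproves the claim.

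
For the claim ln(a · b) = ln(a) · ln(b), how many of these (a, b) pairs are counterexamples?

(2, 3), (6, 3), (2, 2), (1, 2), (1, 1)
4

Testing each pair:
(2, 3): LHS = ln(6) ≈ 1.792, RHS = ln(2)·ln(3) ≈ 0.7615 → counterexample
(6, 3): LHS = ln(18) ≈ 2.89, RHS = ln(3)·ln(6) ≈ 1.968 → counterexample
(2, 2): LHS = ln(4) ≈ 1.386, RHS = ln(2)² ≈ 0.4805 → counterexample
(1, 2): LHS = ln(2) ≈ 0.6931, RHS = 0 → counterexample
(1, 1): LHS = 0, RHS = 0 → satisfies claim

That makes 4 counterexamples.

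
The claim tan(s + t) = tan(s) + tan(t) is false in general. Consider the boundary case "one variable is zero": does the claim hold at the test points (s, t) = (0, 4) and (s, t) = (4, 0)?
Yes, holds at both test points

At (0, 4): LHS = tan(4) ≈ 1.158, RHS = tan(4) ≈ 1.158 → equal
At (4, 0): LHS = tan(4) ≈ 1.158, RHS = tan(4) ≈ 1.158 → equal

So the claim does hold at both of these boundary points, even though it is not an identity.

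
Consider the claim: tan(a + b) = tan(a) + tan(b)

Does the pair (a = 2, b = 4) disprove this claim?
Yes

Substituting a = 2, b = 4:
LHS = tan(2 + 4) = tan(6) ≈ -0.291
RHS = tan(2) + tan(4) ≈ -1.027

Since LHS ≠ RHS, this pair disproves the claim.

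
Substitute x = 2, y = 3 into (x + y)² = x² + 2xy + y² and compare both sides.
LHS = (2 + 3)² = 25
RHS = 2² + 2·2·3 + 3² = 25

LHS = RHS: the two sides agree.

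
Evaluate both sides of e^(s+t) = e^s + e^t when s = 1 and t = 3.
LHS = e^(1+3) = e^4 ≈ 54.6
RHS = e^1 + e^3 = e + e^3 ≈ 22.8

LHS ≠ RHS (they differ by about 31.79), so the equation does not hold here.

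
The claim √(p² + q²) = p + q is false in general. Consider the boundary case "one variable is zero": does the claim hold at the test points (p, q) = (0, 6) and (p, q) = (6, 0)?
Yes, holds at both test points

At (0, 6): LHS = 6, RHS = 6 → equal
At (6, 0): LHS = 6, RHS = 6 → equal

So the claim does hold at both of these boundary points, even though it is not an identity.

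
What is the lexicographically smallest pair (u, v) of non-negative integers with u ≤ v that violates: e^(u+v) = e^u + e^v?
(u, v) = (0, 0)

Substituting (0, 0) into the claim:
LHS = e^(0+0) = 1
RHS = e^0 + e^0 = 2

Since LHS ≠ RHS, this pair disproves the claim, and no lexicographically smaller pair (u ≤ v, non-negative integers) does.

For instance (1, 6) is also a counterexample (LHS = e^7 ≈ 1097, RHS = e + e^6 ≈ 406.1), but it's lexicographically larger.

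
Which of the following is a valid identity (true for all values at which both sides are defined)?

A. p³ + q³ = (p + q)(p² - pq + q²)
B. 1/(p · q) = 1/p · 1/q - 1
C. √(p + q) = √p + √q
A: holds — e.g. at (2, 7), both sides equal 351.
B: fails at (1, 3) — LHS = 1/3, RHS = -2/3.
C: fails at (3, 5) — LHS = 2·√(2) ≈ 2.828, RHS = √(3) + √(5) ≈ 3.968.

Answer: A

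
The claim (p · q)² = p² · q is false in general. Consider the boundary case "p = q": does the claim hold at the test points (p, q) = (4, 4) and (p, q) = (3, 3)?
At (4, 4): LHS = 256 ≠ RHS = 64
At (3, 3): LHS = 81 ≠ RHS = 27

Answer: No, fails at both test points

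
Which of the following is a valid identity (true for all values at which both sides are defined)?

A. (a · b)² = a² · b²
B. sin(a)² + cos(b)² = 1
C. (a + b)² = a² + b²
A: holds — e.g. at (2, 7), both sides equal 196.
B: fails at (4, 5) — LHS = cos(5)² + sin(4)² ≈ 0.6532, RHS = 1.
C: fails at (1, 5) — LHS = 36, RHS = 26.

Answer: A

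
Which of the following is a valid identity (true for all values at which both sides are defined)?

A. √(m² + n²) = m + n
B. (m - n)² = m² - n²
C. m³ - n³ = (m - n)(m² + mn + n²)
A: fails at (2, 2) — LHS = 2·√(2) ≈ 2.828, RHS = 4.
B: fails at (4, 5) — LHS = 1, RHS = -9.
C: holds — e.g. at (3, 3), both sides equal 0.

Answer: C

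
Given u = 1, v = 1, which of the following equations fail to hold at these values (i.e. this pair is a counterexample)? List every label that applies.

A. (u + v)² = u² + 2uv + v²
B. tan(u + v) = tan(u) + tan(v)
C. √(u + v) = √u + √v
B, C

Evaluating each claim at the given values:
A. LHS = 4, RHS = 4 → holds here (LHS = RHS)
B. LHS = tan(2) ≈ -2.185, RHS = 2·tan(1) ≈ 3.115 → fails here (LHS ≠ RHS)
C. LHS = √(2) ≈ 1.414, RHS = 2 → fails here (LHS ≠ RHS)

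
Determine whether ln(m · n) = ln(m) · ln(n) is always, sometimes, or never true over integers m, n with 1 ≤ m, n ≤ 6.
Sometimes true

It holds at (m, n) = (1, 1) (both sides equal 0), but fails at (m, n) = (6, 4) (LHS = ln(24) ≈ 3.178, RHS = ln(4)·ln(6) ≈ 2.484).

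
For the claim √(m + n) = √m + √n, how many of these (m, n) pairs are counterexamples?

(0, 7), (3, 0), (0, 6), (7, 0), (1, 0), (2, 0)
Testing each pair:
(0, 7): LHS = √(7) ≈ 2.646, RHS = √(7) ≈ 2.646 → satisfies claim
(3, 0): LHS = √(3) ≈ 1.732, RHS = √(3) ≈ 1.732 → satisfies claim
(0, 6): LHS = √(6) ≈ 2.449, RHS = √(6) ≈ 2.449 → satisfies claim
(7, 0): LHS = √(7) ≈ 2.646, RHS = √(7) ≈ 2.646 → satisfies claim
(1, 0): LHS = 1, RHS = 1 → satisfies claim
(2, 0): LHS = √(2) ≈ 1.414, RHS = √(2) ≈ 1.414 → satisfies claim

That makes 0 counterexamples.

Answer: 0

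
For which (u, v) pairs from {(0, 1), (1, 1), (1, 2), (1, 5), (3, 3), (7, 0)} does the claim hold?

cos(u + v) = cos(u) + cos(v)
Testing each pair:
(0, 1): LHS = cos(1) ≈ 0.5403, RHS = cos(1) + 1 ≈ 1.54 → fails
(1, 1): LHS = cos(2) ≈ -0.4161, RHS = 2·cos(1) ≈ 1.081 → fails
(1, 2): LHS = cos(3) ≈ -0.99, RHS = cos(2) + cos(1) ≈ 0.1242 → fails
(1, 5): LHS = cos(6) ≈ 0.9602, RHS = cos(5) + cos(1) ≈ 0.824 → fails
(3, 3): LHS = cos(6) ≈ 0.9602, RHS = 2·cos(3) ≈ -1.98 → fails
(7, 0): LHS = cos(7) ≈ 0.7539, RHS = cos(7) + 1 ≈ 1.754 → fails

No pair satisfies the claim.

Answer: None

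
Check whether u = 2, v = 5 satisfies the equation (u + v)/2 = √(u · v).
Substituting u = 2, v = 5:

LHS = (2 + 5)/2 = 7/2
RHS = √(2 · 5) = √(10) ≈ 3.162

LHS ≠ RHS, so the equation does not hold at this point.

Answer: Fails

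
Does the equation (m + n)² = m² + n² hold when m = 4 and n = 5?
Substituting m = 4, n = 5:

LHS = (4 + 5)² = 81
RHS = 4² + 5² = 41

LHS ≠ RHS, so the equation does not hold at this point.

Answer: Fails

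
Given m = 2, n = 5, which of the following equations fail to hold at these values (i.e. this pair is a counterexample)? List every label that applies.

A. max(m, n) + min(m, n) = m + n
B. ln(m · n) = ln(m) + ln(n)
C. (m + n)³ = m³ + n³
C

Evaluating each claim at the given values:
A. LHS = 7, RHS = 7 → holds here (LHS = RHS)
B. LHS = ln(10) ≈ 2.303, RHS = ln(2) + ln(5) ≈ 2.303 → holds here (LHS = RHS)
C. LHS = 343, RHS = 133 → fails here (LHS ≠ RHS)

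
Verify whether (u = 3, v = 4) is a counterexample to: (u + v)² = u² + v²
Substituting u = 3, v = 4:
LHS = (3 + 4)² = 49
RHS = 3² + 4² = 25

Since LHS ≠ RHS, this pair disproves the claim.

Answer: Yes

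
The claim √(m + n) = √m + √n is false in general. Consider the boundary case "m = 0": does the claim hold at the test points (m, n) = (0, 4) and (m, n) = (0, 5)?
Yes, holds at both test points

At (0, 4): LHS = 2, RHS = 2 → equal
At (0, 5): LHS = √(5) ≈ 2.236, RHS = √(5) ≈ 2.236 → equal

So the claim does hold at both of these boundary points, even though it is not an identity.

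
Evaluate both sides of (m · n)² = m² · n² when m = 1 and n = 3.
LHS = (1 · 3)² = 9
RHS = 1² · 3² = 9

LHS = RHS: the two sides agree.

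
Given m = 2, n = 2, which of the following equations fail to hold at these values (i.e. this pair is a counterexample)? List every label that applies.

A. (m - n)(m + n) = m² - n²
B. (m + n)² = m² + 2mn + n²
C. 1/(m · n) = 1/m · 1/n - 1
Evaluating each claim at the given values:
A. LHS = 0, RHS = 0 → holds here (LHS = RHS)
B. LHS = 16, RHS = 16 → holds here (LHS = RHS)
C. LHS = 1/4, RHS = -3/4 → fails here (LHS ≠ RHS)

Answer: C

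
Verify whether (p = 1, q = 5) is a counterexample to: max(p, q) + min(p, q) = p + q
Substituting p = 1, q = 5:
LHS = max(1, 5) + min(1, 5) = 6
RHS = 1 + 5 = 6

The sides agree, so this pair does not disprove the claim.

Answer: No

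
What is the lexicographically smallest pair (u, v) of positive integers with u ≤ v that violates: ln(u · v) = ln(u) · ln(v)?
(u, v) = (1, 2)

At (1, 1): both sides equal 0, so it holds there.

Substituting (1, 2) into the claim:
LHS = ln(1 · 2) = ln(2) ≈ 0.6931
RHS = ln(1) · ln(2) = 0

Since LHS ≠ RHS, this pair disproves the claim, and no lexicographically smaller pair (u ≤ v, positive integers) does.

For instance (2, 7) is also a counterexample (LHS = ln(14) ≈ 2.639, RHS = ln(2)·ln(7) ≈ 1.349), but it's lexicographically larger.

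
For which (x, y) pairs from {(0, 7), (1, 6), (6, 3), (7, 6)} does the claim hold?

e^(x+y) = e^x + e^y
Testing each pair:
(0, 7): LHS = e^7 ≈ 1097, RHS = 1 + e^7 ≈ 1098 → fails
(1, 6): LHS = e^7 ≈ 1097, RHS = e + e^6 ≈ 406.1 → fails
(6, 3): LHS = e^9 ≈ 8103, RHS = e^3 + e^6 ≈ 423.5 → fails
(7, 6): LHS = e^13 ≈ 442413.4, RHS = e^6 + e^7 ≈ 1500 → fails

No pair satisfies the claim.

Answer: None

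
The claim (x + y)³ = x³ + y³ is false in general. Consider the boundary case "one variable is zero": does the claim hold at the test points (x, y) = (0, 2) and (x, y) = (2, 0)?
At (0, 2): LHS = 8, RHS = 8 → equal
At (2, 0): LHS = 8, RHS = 8 → equal

So the claim does hold at both of these boundary points, even though it is not an identity.

Answer: Yes, holds at both test points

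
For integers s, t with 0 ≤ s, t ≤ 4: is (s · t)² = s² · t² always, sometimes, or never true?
Always true

The identity holds for every pair in the range. For instance at (s, t) = (0, 4): both sides equal 0.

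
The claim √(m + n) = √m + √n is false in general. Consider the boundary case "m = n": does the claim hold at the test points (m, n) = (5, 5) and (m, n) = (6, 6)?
No, fails at both test points

At (5, 5): LHS = √(10) ≈ 3.162 ≠ RHS = 2·√(5) ≈ 4.472
At (6, 6): LHS = 2·√(3) ≈ 3.464 ≠ RHS = 2·√(6) ≈ 4.899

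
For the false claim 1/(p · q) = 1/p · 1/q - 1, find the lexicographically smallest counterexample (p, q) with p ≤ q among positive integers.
Substituting (1, 1) into the claim:
LHS = 1/(1 · 1) = 1
RHS = 1/1 · 1/1 - 1 = 0

Since LHS ≠ RHS, this pair disproves the claim, and no lexicographically smaller pair (p ≤ q, positive integers) does.

For instance (3, 8) is also a counterexample (LHS = 1/24, RHS = -23/24), but it's lexicographically larger.

Answer: (p, q) = (1, 1)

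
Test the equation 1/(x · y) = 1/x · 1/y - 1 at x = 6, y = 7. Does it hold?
Fails

Substituting x = 6, y = 7:

LHS = 1/(6 · 7) = 1/42
RHS = 1/6 · 1/7 - 1 = -41/42

LHS ≠ RHS, so the equation does not hold at this point.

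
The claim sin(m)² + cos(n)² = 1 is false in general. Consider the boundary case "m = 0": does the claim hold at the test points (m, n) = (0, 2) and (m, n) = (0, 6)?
At (0, 2): LHS = cos(2)² ≈ 0.1732 ≠ RHS = 1
At (0, 6): LHS = cos(6)² ≈ 0.9219 ≠ RHS = 1

Answer: No, fails at both test points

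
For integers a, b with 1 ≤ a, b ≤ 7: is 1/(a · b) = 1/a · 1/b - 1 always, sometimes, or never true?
The claim fails for every pair in the range. For instance at (a, b) = (4, 4): LHS = 1/16, RHS = -15/16.

Answer: Never true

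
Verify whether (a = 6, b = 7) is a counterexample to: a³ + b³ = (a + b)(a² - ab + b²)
No

Substituting a = 6, b = 7:
LHS = 6³ + 7³ = 559
RHS = (6 + 7)(6² - 6·7 + 7²) = 559

The sides agree, so this pair does not disprove the claim.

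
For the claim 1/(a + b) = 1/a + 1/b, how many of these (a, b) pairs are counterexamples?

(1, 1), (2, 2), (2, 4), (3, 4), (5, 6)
Testing each pair:
(1, 1): LHS = 1/2, RHS = 2 → counterexample
(2, 2): LHS = 1/4, RHS = 1 → counterexample
(2, 4): LHS = 1/6, RHS = 3/4 → counterexample
(3, 4): LHS = 1/7, RHS = 7/12 → counterexample
(5, 6): LHS = 1/11, RHS = 11/30 → counterexample

That makes 5 counterexamples.

Answer: 5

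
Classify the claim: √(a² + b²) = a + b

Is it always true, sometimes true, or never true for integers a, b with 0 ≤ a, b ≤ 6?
It holds at (a, b) = (2, 0) (both sides equal 2), but fails at (a, b) = (1, 2) (LHS = √(5) ≈ 2.236, RHS = 3).

Answer: Sometimes true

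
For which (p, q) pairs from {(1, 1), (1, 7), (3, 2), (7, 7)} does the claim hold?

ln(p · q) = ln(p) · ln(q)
(1, 1)

Testing each pair:
(1, 1): LHS = 0, RHS = 0 → holds
(1, 7): LHS = ln(7) ≈ 1.946, RHS = 0 → fails
(3, 2): LHS = ln(6) ≈ 1.792, RHS = ln(2)·ln(3) ≈ 0.7615 → fails
(7, 7): LHS = ln(49) ≈ 3.892, RHS = ln(7)² ≈ 3.787 → fails

1 of 4 pairs satisfies the claim.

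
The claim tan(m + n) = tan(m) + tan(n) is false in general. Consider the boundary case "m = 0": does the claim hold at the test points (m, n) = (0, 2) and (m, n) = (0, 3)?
Yes, holds at both test points

At (0, 2): LHS = tan(2) ≈ -2.185, RHS = tan(2) ≈ -2.185 → equal
At (0, 3): LHS = tan(3) ≈ -0.1425, RHS = tan(3) ≈ -0.1425 → equal

So the claim does hold at both of these boundary points, even though it is not an identity.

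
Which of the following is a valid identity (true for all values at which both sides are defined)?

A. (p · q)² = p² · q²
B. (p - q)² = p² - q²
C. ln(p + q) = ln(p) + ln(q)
A: holds — e.g. at (3, 5), both sides equal 225.
B: fails at (1, 3) — LHS = 4, RHS = -8.
C: fails at (3, 7) — LHS = ln(10) ≈ 2.303, RHS = ln(3) + ln(7) ≈ 3.045.

Answer: A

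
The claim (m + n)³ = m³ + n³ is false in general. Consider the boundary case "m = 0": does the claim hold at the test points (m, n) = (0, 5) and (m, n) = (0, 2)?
Yes, holds at both test points

At (0, 5): LHS = 125, RHS = 125 → equal
At (0, 2): LHS = 8, RHS = 8 → equal

So the claim does hold at both of these boundary points, even though it is not an identity.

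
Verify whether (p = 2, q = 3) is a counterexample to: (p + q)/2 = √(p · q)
Yes

Substituting p = 2, q = 3:
LHS = (2 + 3)/2 = 5/2
RHS = √(2 · 3) = √(6) ≈ 2.449

Since LHS ≠ RHS, this pair disproves the claim.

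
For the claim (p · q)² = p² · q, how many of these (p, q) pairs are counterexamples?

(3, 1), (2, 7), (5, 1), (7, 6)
2

Testing each pair:
(3, 1): LHS = 9, RHS = 9 → satisfies claim
(2, 7): LHS = 196, RHS = 28 → counterexample
(5, 1): LHS = 25, RHS = 25 → satisfies claim
(7, 6): LHS = 1764, RHS = 294 → counterexample

That makes 2 counterexamples.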